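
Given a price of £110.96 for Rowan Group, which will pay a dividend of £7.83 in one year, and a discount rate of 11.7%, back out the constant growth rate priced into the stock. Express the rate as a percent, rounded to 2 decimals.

From P₀ = D₁/(r − g), the implied growth is g = r − D₁/P₀.
g = 0.117 − 7.83/110.96 = 0.117 − 0.07057 = 0.04643

4.64%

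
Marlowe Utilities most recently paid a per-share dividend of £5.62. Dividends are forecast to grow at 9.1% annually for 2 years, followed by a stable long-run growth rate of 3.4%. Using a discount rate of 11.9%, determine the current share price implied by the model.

Two-stage DDM. Project D₁…D_2 at 0.091, terminal growth 0.034, discount at r = 0.119.
D_1 = 6.1314
D_2 = 6.6894
Terminal value at t=2: TV = D_3/(r−g) = 6.9168/(0.119−0.034) = 81.3743
P₀ = 6.1314/(1+0.119)^1 + 6.6894/(1+0.119)^2 + 81.3743/(1+0.119)^2 = 75.8088

£75.81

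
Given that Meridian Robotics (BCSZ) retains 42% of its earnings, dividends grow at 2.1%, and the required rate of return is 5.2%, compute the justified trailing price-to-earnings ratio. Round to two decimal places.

Payout ratio b = 1 − 0.42 = 0.58.
Justified trailing P/E = b(1+g)/(r−g) = 0.58×(1+0.021)/(0.052−0.021) = 19.1026

19.10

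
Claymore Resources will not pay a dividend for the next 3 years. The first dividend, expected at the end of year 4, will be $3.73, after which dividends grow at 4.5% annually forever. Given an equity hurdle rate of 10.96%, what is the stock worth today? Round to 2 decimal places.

Deferred-dividend DDM. At t=3 the remaining stream is a growing perpetuity with first payment D_4 = 3.73.
V_3 = D_4/(r−g) = 3.73/(0.1096−0.045) = 57.7399
P₀ = V_3/(1+r)^3 = 57.7399/(1+0.1096)^3 = 42.2646

$42.26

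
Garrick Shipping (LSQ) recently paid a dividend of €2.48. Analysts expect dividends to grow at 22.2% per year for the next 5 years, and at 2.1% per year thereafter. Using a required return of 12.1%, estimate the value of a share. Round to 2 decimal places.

Two-stage DDM. Project D₁…D_5 at 0.222, terminal growth 0.021, discount at r = 0.121.
D_1 = 3.0306
D_2 = 3.7033
D_3 = 4.5255
D_4 = 5.5301
D_5 = 6.7578
Terminal value at t=5: TV = D_6/(r−g) = 6.8998/(0.121−0.021) = 68.9975
P₀ = 3.0306/(1+0.121)^1 + 3.7033/(1+0.121)^2 + 4.5255/(1+0.121)^3 + 5.5301/(1+0.121)^4 + 6.7578/(1+0.121)^5 + 68.9975/(1+0.121)^5 = 55.1592

€55.16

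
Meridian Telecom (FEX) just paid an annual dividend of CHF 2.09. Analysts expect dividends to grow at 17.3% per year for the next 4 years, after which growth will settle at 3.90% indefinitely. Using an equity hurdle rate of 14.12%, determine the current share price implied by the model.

Two-stage DDM. Project D₁…D_4 at 0.173, terminal growth 0.039, discount at r = 0.1412.
D_1 = 2.4516
D_2 = 2.8757
D_3 = 3.3732
D_4 = 3.9567
Terminal value at t=4: TV = D_5/(r−g) = 4.1111/(0.1412−0.039) = 40.2256
P₀ = 2.4516/(1+0.1412)^1 + 2.8757/(1+0.1412)^2 + 3.3732/(1+0.1412)^3 + 3.9567/(1+0.1412)^4 + 40.2256/(1+0.1412)^4 = 32.6756

CHF 32.68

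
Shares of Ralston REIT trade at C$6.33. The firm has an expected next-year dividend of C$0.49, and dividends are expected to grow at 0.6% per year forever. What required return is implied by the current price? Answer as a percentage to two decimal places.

8.34%

Rearranging the constant-growth DDM: r = D₁/P₀ + g.
r = 0.4900 / 6.33 + 0.006 = 0.07741 + 0.006 = 0.08341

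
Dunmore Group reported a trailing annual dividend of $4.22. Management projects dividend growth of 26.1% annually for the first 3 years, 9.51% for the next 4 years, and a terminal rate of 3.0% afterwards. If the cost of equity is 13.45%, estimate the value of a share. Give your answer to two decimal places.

$86.52

Three-stage DDM. Project D₁…D_7; terminal Gordon value at t=7 with g = 0.03; discount at r = 0.1345.
D_1 = 5.3214
D_2 = 6.7103
D_3 = 8.4617
D_4 = 9.2664
D_5 = 10.1476
D_6 = 11.1127
D_7 = 12.1695
TV_7 = 12.5346/(0.1345−0.03) = 119.9482
P₀ = Σ Dₜ/(1+r)ᵗ + TV_7/(1+r)^7 = 86.5210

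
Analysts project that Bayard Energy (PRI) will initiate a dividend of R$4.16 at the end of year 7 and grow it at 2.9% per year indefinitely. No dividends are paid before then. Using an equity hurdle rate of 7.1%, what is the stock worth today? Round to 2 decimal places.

R$65.63

Deferred-dividend DDM. At t=6 the remaining stream is a growing perpetuity with first payment D_7 = 4.16.
V_6 = D_7/(r−g) = 4.16/(0.071−0.029) = 99.0476
P₀ = V_6/(1+r)^6 = 99.0476/(1+0.071)^6 = 65.6307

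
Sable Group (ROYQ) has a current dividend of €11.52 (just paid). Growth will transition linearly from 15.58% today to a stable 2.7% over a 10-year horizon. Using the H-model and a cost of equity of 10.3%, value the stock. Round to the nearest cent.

€253.29

H-model: P₀ = D₀[(1+g_L) + H(g_S−g_L)]/(r−g_L), with H = 10/2 = 5.
P₀ = 11.52 × [(1+0.027) + 5×(0.1558−0.027)] / (0.103−0.027)
   = 11.52 × 1.6710 / 0.076 = 253.2884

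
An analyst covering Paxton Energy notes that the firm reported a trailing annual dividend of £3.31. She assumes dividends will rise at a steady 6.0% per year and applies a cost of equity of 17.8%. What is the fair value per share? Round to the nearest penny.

£29.73

Gordon growth model: P₀ = D₁/(r − g). D₁ = 3.31 × (1 + 0.06) = 3.5086.
P₀ = 3.5086 / (0.178 − 0.06) = 3.5086 / 0.118 = 29.7339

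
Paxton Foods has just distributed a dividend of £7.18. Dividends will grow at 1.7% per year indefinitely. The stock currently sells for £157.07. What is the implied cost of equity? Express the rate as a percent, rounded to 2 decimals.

6.35%

Rearranging the constant-growth DDM: r = D₁/P₀ + g.
D₁ = 7.18 × (1 + 0.017) = 7.3021.
r = 7.3021 / 157.07 + 0.017 = 0.04649 + 0.017 = 0.06349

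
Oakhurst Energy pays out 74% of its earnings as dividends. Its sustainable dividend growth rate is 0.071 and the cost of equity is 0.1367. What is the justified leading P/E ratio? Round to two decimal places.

Justified leading P/E = b/(r−g) = 0.74/(0.1367−0.071) = 11.2633

11.26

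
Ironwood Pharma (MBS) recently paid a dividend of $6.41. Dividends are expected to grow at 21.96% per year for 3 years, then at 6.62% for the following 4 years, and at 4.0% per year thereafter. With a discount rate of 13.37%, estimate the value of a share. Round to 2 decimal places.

Three-stage DDM. Project D₁…D_7; terminal Gordon value at t=7 with g = 0.04; discount at r = 0.1337.
D_1 = 7.8176
D_2 = 9.5344
D_3 = 11.6281
D_4 = 12.3979
D_5 = 13.2187
D_6 = 14.0937
D_7 = 15.0267
TV_7 = 15.6278/(0.1337−0.04) = 166.7857
P₀ = Σ Dₜ/(1+r)ᵗ + TV_7/(1+r)^7 = 119.0284

$119.03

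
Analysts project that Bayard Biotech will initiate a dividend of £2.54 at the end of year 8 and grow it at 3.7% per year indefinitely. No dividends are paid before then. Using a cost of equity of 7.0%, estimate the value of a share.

Deferred-dividend DDM. At t=7 the remaining stream is a growing perpetuity with first payment D_8 = 2.54.
V_7 = D_8/(r−g) = 2.54/(0.07−0.037) = 76.9697
P₀ = V_7/(1+r)^7 = 76.9697/(1+0.07)^7 = 47.9329

£47.93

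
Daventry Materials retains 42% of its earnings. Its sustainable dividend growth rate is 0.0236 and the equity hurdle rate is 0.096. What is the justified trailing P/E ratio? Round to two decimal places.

Payout ratio b = 1 − 0.42 = 0.58.
Justified trailing P/E = b(1+g)/(r−g) = 0.58×(1+0.0236)/(0.096−0.0236) = 8.2001

8.20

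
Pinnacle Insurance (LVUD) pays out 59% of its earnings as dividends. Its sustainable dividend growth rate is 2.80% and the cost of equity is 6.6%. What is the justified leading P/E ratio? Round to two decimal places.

Justified leading P/E = b/(r−g) = 0.59/(0.066−0.028) = 15.5263

15.53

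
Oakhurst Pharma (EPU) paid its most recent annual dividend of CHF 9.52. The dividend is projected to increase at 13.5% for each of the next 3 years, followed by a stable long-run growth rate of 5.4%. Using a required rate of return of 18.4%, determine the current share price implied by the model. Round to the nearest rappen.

CHF 94.25

Two-stage DDM. Project D₁…D_3 at 0.135, terminal growth 0.054, discount at r = 0.184.
D_1 = 10.8052
D_2 = 12.2639
D_3 = 13.9195
Terminal value at t=3: TV = D_4/(r−g) = 14.6712/(0.184−0.054) = 112.8553
P₀ = 10.8052/(1+0.184)^1 + 12.2639/(1+0.184)^2 + 13.9195/(1+0.184)^3 + 112.8553/(1+0.184)^3 = 94.2540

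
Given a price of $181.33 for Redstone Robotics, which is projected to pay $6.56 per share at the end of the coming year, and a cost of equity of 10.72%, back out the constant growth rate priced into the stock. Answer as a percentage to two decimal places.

From P₀ = D₁/(r − g), the implied growth is g = r − D₁/P₀.
g = 0.1072 − 6.56/181.33 = 0.1072 − 0.03618 = 0.07102

7.10%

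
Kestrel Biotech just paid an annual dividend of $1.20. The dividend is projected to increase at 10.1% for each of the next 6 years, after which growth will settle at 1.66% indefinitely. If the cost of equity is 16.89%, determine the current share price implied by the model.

$11.46

Two-stage DDM. Project D₁…D_6 at 0.101, terminal growth 0.0166, discount at r = 0.1689.
D_1 = 1.3212
D_2 = 1.4546
D_3 = 1.6016
D_4 = 1.7633
D_5 = 1.9414
D_6 = 2.1375
Terminal value at t=6: TV = D_7/(r−g) = 2.1730/(0.1689−0.0166) = 14.2677
P₀ = 1.3212/(1+0.1689)^1 + 1.4546/(1+0.1689)^2 + 1.6016/(1+0.1689)^3 + 1.7633/(1+0.1689)^4 + 1.9414/(1+0.1689)^5 + 2.1375/(1+0.1689)^6 + 14.2677/(1+0.1689)^6 = 11.4635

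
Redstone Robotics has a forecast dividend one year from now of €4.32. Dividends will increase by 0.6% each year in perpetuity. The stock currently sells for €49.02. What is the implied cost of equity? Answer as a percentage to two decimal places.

9.41%

Rearranging the constant-growth DDM: r = D₁/P₀ + g.
r = 4.3200 / 49.02 + 0.006 = 0.08813 + 0.006 = 0.09413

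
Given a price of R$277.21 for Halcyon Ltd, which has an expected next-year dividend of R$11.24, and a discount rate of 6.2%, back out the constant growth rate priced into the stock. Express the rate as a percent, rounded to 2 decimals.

2.15%

From P₀ = D₁/(r − g), the implied growth is g = r − D₁/P₀.
g = 0.062 − 11.24/277.21 = 0.062 − 0.04055 = 0.02145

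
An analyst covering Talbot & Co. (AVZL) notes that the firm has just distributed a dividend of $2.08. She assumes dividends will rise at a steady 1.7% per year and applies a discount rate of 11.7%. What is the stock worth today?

Gordon growth model: P₀ = D₁/(r − g). D₁ = 2.08 × (1 + 0.017) = 2.1154.
P₀ = 2.1154 / (0.117 − 0.017) = 2.1154 / 0.1 = 21.1536

$21.15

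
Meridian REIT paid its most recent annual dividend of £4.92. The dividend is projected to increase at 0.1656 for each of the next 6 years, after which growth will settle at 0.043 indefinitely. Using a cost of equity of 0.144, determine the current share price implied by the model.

£88.38

Two-stage DDM. Project D₁…D_6 at 0.1656, terminal growth 0.043, discount at r = 0.144.
D_1 = 5.7348
D_2 = 6.6844
D_3 = 7.7914
D_4 = 9.0816
D_5 = 10.5855
D_6 = 12.3385
Terminal value at t=6: TV = D_7/(r−g) = 12.8691/(0.144−0.043) = 127.4164
P₀ = 5.7348/(1+0.144)^1 + 6.6844/(1+0.144)^2 + 7.7914/(1+0.144)^3 + 9.0816/(1+0.144)^4 + 10.5855/(1+0.144)^5 + 12.3385/(1+0.144)^6 + 127.4164/(1+0.144)^6 = 88.3753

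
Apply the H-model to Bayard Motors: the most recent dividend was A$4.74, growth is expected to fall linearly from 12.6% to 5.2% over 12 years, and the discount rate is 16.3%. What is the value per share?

A$63.88

H-model: P₀ = D₀[(1+g_L) + H(g_S−g_L)]/(r−g_L), with H = 12/2 = 6.
P₀ = 4.74 × [(1+0.052) + 6×(0.126−0.052)] / (0.163−0.052)
   = 4.74 × 1.4960 / 0.111 = 63.8832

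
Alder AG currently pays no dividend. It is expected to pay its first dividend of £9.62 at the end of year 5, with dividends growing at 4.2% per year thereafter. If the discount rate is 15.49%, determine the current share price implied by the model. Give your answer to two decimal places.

£47.90

Deferred-dividend DDM. At t=4 the remaining stream is a growing perpetuity with first payment D_5 = 9.62.
V_4 = D_5/(r−g) = 9.62/(0.1549−0.042) = 85.2081
P₀ = V_4/(1+r)^4 = 85.2081/(1+0.1549)^4 = 47.8965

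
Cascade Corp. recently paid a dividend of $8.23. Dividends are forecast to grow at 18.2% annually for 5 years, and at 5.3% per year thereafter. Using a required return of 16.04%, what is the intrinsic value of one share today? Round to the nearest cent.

Two-stage DDM. Project D₁…D_5 at 0.182, terminal growth 0.053, discount at r = 0.1604.
D_1 = 9.7279
D_2 = 11.4983
D_3 = 13.5910
D_4 = 16.0646
D_5 = 18.9883
Terminal value at t=5: TV = D_6/(r−g) = 19.9947/(0.1604−0.053) = 186.1707
P₀ = 9.7279/(1+0.1604)^1 + 11.4983/(1+0.1604)^2 + 13.5910/(1+0.1604)^3 + 16.0646/(1+0.1604)^4 + 18.9883/(1+0.1604)^5 + 186.1707/(1+0.1604)^5 = 131.9914

$131.99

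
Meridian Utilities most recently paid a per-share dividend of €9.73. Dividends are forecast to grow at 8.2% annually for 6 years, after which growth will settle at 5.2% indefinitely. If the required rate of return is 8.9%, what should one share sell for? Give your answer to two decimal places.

€323.23

Two-stage DDM. Project D₁…D_6 at 0.082, terminal growth 0.052, discount at r = 0.089.
D_1 = 10.5279
D_2 = 11.3911
D_3 = 12.3252
D_4 = 13.3359
D_5 = 14.4294
D_6 = 15.6126
Terminal value at t=6: TV = D_7/(r−g) = 16.4245/(0.089−0.052) = 443.9054
P₀ = 10.5279/(1+0.089)^1 + 11.3911/(1+0.089)^2 + 12.3252/(1+0.089)^3 + 13.3359/(1+0.089)^4 + 14.4294/(1+0.089)^5 + 15.6126/(1+0.089)^6 + 443.9054/(1+0.089)^6 = 323.2285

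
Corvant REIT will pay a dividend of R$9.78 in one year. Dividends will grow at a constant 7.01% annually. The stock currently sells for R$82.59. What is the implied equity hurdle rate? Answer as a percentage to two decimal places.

Rearranging the constant-growth DDM: r = D₁/P₀ + g.
r = 9.7800 / 82.59 + 0.0701 = 0.11842 + 0.0701 = 0.18852

18.85%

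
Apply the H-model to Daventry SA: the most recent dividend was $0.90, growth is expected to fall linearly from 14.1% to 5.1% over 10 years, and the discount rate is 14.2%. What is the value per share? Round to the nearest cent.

H-model: P₀ = D₀[(1+g_L) + H(g_S−g_L)]/(r−g_L), with H = 10/2 = 5.
P₀ = 0.90 × [(1+0.051) + 5×(0.141−0.051)] / (0.142−0.051)
   = 0.90 × 1.5010 / 0.091 = 14.8451

$14.85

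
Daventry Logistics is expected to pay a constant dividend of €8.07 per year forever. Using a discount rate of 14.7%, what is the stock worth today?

Zero-growth DDM (perpetuity): P₀ = D/r = 8.07 / 0.147 = 54.8980

€54.90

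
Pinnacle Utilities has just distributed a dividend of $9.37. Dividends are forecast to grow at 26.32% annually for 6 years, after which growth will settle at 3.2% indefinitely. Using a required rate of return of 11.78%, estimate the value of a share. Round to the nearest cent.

Two-stage DDM. Project D₁…D_6 at 0.2632, terminal growth 0.032, discount at r = 0.1178.
D_1 = 11.8362
D_2 = 14.9515
D_3 = 18.8867
D_4 = 23.8577
D_5 = 30.1370
D_6 = 38.0691
Terminal value at t=6: TV = D_7/(r−g) = 39.2873/(0.1178−0.032) = 457.8937
P₀ = 11.8362/(1+0.1178)^1 + 14.9515/(1+0.1178)^2 + 18.8867/(1+0.1178)^3 + 23.8577/(1+0.1178)^4 + 30.1370/(1+0.1178)^5 + 38.0691/(1+0.1178)^6 + 457.8937/(1+0.1178)^6 = 322.8810

$322.88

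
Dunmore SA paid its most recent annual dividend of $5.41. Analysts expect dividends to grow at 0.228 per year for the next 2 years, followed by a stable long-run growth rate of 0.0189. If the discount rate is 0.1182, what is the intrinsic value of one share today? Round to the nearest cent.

Two-stage DDM. Project D₁…D_2 at 0.228, terminal growth 0.0189, discount at r = 0.1182.
D_1 = 6.6435
D_2 = 8.1582
Terminal value at t=2: TV = D_3/(r−g) = 8.3124/(0.1182−0.0189) = 83.7098
P₀ = 6.6435/(1+0.1182)^1 + 8.1582/(1+0.1182)^2 + 83.7098/(1+0.1182)^2 = 79.4138

$79.41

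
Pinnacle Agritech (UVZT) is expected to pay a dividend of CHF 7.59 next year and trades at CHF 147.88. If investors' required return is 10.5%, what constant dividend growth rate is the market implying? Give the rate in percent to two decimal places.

5.37%

From P₀ = D₁/(r − g), the implied growth is g = r − D₁/P₀.
g = 0.105 − 7.59/147.88 = 0.105 − 0.05133 = 0.05367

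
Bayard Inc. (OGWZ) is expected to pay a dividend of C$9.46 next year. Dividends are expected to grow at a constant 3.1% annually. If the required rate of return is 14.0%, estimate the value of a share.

Gordon growth model: P₀ = D₁/(r − g), with D₁ = 9.46 given directly.
P₀ = 9.4600 / (0.14 − 0.031) = 9.4600 / 0.109 = 86.7890

C$86.79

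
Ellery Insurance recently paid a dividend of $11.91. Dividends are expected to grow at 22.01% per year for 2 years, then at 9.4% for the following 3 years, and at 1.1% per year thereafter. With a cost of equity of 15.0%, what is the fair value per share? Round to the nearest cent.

$146.42

Three-stage DDM. Project D₁…D_5; terminal Gordon value at t=5 with g = 0.011; discount at r = 0.15.
D_1 = 14.5314
D_2 = 17.7298
D_3 = 19.3963
D_4 = 21.2196
D_5 = 23.2142
TV_5 = 23.4696/(0.15−0.011) = 168.8461
P₀ = Σ Dₜ/(1+r)ᵗ + TV_5/(1+r)^5 = 146.4159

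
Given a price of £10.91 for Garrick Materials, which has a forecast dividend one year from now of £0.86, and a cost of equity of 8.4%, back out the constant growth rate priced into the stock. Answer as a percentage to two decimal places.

0.52%

From P₀ = D₁/(r − g), the implied growth is g = r − D₁/P₀.
g = 0.084 − 0.86/10.91 = 0.084 − 0.07883 = 0.00517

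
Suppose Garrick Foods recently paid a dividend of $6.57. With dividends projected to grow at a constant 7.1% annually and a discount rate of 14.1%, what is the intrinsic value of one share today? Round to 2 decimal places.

Gordon growth model: P₀ = D₁/(r − g). D₁ = 6.57 × (1 + 0.071) = 7.0365.
P₀ = 7.0365 / (0.141 − 0.071) = 7.0365 / 0.07 = 100.5210

$100.52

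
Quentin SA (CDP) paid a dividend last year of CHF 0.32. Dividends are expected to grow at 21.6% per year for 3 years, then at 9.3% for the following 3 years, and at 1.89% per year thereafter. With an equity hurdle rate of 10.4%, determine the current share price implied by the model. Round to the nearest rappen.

Three-stage DDM. Project D₁…D_6; terminal Gordon value at t=6 with g = 0.0189; discount at r = 0.104.
D_1 = 0.3891
D_2 = 0.4732
D_3 = 0.5754
D_4 = 0.6289
D_5 = 0.6874
D_6 = 0.7513
TV_6 = 0.7655/(0.104−0.0189) = 8.9952
P₀ = Σ Dₜ/(1+r)ᵗ + TV_6/(1+r)^6 = 7.3939

CHF 7.39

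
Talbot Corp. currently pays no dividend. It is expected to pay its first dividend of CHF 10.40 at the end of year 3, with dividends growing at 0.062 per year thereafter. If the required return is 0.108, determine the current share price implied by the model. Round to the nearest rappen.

Deferred-dividend DDM. At t=2 the remaining stream is a growing perpetuity with first payment D_3 = 10.40.
V_2 = D_3/(r−g) = 10.40/(0.108−0.062) = 226.0870
P₀ = V_2/(1+r)^2 = 226.0870/(1+0.108)^2 = 184.1603

CHF 184.16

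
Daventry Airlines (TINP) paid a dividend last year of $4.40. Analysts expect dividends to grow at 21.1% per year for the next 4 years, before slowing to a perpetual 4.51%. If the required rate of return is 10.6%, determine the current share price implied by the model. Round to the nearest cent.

$130.72

Two-stage DDM. Project D₁…D_4 at 0.211, terminal growth 0.0451, discount at r = 0.106.
D_1 = 5.3284
D_2 = 6.4527
D_3 = 7.8142
D_4 = 9.4630
Terminal value at t=4: TV = D_5/(r−g) = 9.8898/(0.106−0.0451) = 162.3939
P₀ = 5.3284/(1+0.106)^1 + 6.4527/(1+0.106)^2 + 7.8142/(1+0.106)^3 + 9.4630/(1+0.106)^4 + 162.3939/(1+0.106)^4 = 130.7228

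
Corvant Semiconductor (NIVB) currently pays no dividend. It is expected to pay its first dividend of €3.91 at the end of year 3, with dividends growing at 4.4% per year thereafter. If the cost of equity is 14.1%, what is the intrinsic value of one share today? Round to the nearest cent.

Deferred-dividend DDM. At t=2 the remaining stream is a growing perpetuity with first payment D_3 = 3.91.
V_2 = D_3/(r−g) = 3.91/(0.141−0.044) = 40.3093
P₀ = V_2/(1+r)^2 = 40.3093/(1+0.141)^2 = 30.9623

€30.96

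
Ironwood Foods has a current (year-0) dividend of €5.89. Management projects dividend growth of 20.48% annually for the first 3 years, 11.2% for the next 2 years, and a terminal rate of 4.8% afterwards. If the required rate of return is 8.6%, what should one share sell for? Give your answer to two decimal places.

€271.03

Three-stage DDM. Project D₁…D_5; terminal Gordon value at t=5 with g = 0.048; discount at r = 0.086.
D_1 = 7.0963
D_2 = 8.5496
D_3 = 10.3005
D_4 = 11.4542
D_5 = 12.7371
TV_5 = 13.3485/(0.086−0.048) = 351.2752
P₀ = Σ Dₜ/(1+r)ᵗ + TV_5/(1+r)^5 = 271.0324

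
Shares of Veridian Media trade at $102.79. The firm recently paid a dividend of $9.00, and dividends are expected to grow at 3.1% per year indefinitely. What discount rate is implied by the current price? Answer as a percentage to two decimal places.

12.13%

Rearranging the constant-growth DDM: r = D₁/P₀ + g.
D₁ = 9.00 × (1 + 0.031) = 9.2790.
r = 9.2790 / 102.79 + 0.031 = 0.09027 + 0.031 = 0.12127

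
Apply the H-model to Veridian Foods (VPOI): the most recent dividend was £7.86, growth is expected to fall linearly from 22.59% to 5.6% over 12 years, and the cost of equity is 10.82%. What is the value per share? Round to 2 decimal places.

H-model: P₀ = D₀[(1+g_L) + H(g_S−g_L)]/(r−g_L), with H = 12/2 = 6.
P₀ = 7.86 × [(1+0.056) + 6×(0.2259−0.056)] / (0.1082−0.056)
   = 7.86 × 2.0754 / 0.0522 = 312.5028

£312.50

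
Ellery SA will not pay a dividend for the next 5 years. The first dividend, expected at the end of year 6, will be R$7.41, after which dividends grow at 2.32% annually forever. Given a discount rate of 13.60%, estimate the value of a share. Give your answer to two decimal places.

R$34.72

Deferred-dividend DDM. At t=5 the remaining stream is a growing perpetuity with first payment D_6 = 7.41.
V_5 = D_6/(r−g) = 7.41/(0.136−0.0232) = 65.6915
P₀ = V_5/(1+r)^5 = 65.6915/(1+0.136)^5 = 34.7230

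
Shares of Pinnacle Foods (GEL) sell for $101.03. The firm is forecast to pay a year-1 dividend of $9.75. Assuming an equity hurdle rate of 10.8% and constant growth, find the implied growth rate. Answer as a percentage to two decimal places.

From P₀ = D₁/(r − g), the implied growth is g = r − D₁/P₀.
g = 0.108 − 9.75/101.03 = 0.108 − 0.09651 = 0.01149

1.15%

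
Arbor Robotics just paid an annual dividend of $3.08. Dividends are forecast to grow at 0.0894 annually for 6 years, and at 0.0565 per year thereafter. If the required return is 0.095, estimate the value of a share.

$100.11

Two-stage DDM. Project D₁…D_6 at 0.0894, terminal growth 0.0565, discount at r = 0.095.
D_1 = 3.3554
D_2 = 3.6553
D_3 = 3.9821
D_4 = 4.3381
D_5 = 4.7259
D_6 = 5.1484
Terminal value at t=6: TV = D_7/(r−g) = 5.4393/(0.095−0.0565) = 141.2810
P₀ = 3.3554/(1+0.095)^1 + 3.6553/(1+0.095)^2 + 3.9821/(1+0.095)^3 + 4.3381/(1+0.095)^4 + 4.7259/(1+0.095)^5 + 5.1484/(1+0.095)^6 + 141.2810/(1+0.095)^6 = 100.1115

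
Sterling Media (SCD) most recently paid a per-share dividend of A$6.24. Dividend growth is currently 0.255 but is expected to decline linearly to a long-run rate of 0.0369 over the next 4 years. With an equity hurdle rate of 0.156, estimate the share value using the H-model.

A$77.18

H-model: P₀ = D₀[(1+g_L) + H(g_S−g_L)]/(r−g_L), with H = 4/2 = 2.
P₀ = 6.24 × [(1+0.0369) + 2×(0.255−0.0369)] / (0.156−0.0369)
   = 6.24 × 1.4731 / 0.1191 = 77.1801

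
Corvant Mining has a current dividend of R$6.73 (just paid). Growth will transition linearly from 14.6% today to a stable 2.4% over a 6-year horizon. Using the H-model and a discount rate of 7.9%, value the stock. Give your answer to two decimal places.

H-model: P₀ = D₀[(1+g_L) + H(g_S−g_L)]/(r−g_L), with H = 6/2 = 3.
P₀ = 6.73 × [(1+0.024) + 3×(0.146−0.024)] / (0.079−0.024)
   = 6.73 × 1.3900 / 0.055 = 170.0855

R$170.09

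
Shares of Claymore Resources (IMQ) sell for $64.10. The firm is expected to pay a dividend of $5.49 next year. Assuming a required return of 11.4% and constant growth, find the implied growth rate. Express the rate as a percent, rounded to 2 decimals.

2.84%

From P₀ = D₁/(r − g), the implied growth is g = r − D₁/P₀.
g = 0.114 − 5.49/64.10 = 0.114 − 0.08565 = 0.02835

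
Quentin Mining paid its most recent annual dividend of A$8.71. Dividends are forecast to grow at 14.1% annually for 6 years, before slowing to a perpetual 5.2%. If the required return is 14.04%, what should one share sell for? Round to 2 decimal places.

A$156.34

Two-stage DDM. Project D₁…D_6 at 0.141, terminal growth 0.052, discount at r = 0.1404.
D_1 = 9.9381
D_2 = 11.3394
D_3 = 12.9382
D_4 = 14.7625
D_5 = 16.8440
D_6 = 19.2191
Terminal value at t=6: TV = D_7/(r−g) = 20.2184/(0.1404−0.052) = 228.7154
P₀ = 9.9381/(1+0.1404)^1 + 11.3394/(1+0.1404)^2 + 12.9382/(1+0.1404)^3 + 14.7625/(1+0.1404)^4 + 16.8440/(1+0.1404)^5 + 19.2191/(1+0.1404)^6 + 228.7154/(1+0.1404)^6 = 156.3369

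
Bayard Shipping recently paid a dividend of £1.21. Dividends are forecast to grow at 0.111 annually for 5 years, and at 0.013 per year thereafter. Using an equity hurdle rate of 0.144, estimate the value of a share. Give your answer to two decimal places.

£13.63

Two-stage DDM. Project D₁…D_5 at 0.111, terminal growth 0.013, discount at r = 0.144.
D_1 = 1.3443
D_2 = 1.4935
D_3 = 1.6593
D_4 = 1.8435
D_5 = 2.0481
Terminal value at t=5: TV = D_6/(r−g) = 2.0747/(0.144−0.013) = 15.8378
P₀ = 1.3443/(1+0.144)^1 + 1.4935/(1+0.144)^2 + 1.6593/(1+0.144)^3 + 1.8435/(1+0.144)^4 + 2.0481/(1+0.144)^5 + 15.8378/(1+0.144)^5 = 13.6290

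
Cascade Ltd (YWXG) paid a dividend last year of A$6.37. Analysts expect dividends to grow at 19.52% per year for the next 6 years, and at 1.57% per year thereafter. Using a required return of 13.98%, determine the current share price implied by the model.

Two-stage DDM. Project D₁…D_6 at 0.1952, terminal growth 0.0157, discount at r = 0.1398.
D_1 = 7.6134
D_2 = 9.0996
D_3 = 10.8758
D_4 = 12.9988
D_5 = 15.5361
D_6 = 18.5688
Terminal value at t=6: TV = D_7/(r−g) = 18.8603/(0.1398−0.0157) = 151.9766
P₀ = 7.6134/(1+0.1398)^1 + 9.0996/(1+0.1398)^2 + 10.8758/(1+0.1398)^3 + 12.9988/(1+0.1398)^4 + 15.5361/(1+0.1398)^5 + 18.5688/(1+0.1398)^6 + 151.9766/(1+0.1398)^6 = 114.5864

A$114.59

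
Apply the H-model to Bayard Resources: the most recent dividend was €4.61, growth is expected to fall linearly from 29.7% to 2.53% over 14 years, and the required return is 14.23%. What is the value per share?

€115.34

H-model: P₀ = D₀[(1+g_L) + H(g_S−g_L)]/(r−g_L), with H = 14/2 = 7.
P₀ = 4.61 × [(1+0.0253) + 7×(0.297−0.0253)] / (0.1423−0.0253)
   = 4.61 × 2.9272 / 0.117 = 115.3367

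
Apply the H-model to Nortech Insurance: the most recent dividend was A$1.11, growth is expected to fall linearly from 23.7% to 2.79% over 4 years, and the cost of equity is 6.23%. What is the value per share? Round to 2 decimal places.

H-model: P₀ = D₀[(1+g_L) + H(g_S−g_L)]/(r−g_L), with H = 4/2 = 2.
P₀ = 1.11 × [(1+0.0279) + 2×(0.237−0.0279)] / (0.0623−0.0279)
   = 1.11 × 1.4461 / 0.0344 = 46.6619

A$46.66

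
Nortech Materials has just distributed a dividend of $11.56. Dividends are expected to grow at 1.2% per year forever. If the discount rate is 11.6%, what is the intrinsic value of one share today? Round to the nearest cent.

Gordon growth model: P₀ = D₁/(r − g). D₁ = 11.56 × (1 + 0.012) = 11.6987.
P₀ = 11.6987 / (0.116 − 0.012) = 11.6987 / 0.104 = 112.4877

$112.49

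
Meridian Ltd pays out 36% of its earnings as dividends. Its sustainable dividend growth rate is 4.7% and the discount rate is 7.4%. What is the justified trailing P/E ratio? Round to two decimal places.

Justified trailing P/E = b(1+g)/(r−g) = 0.36×(1+0.047)/(0.074−0.047) = 13.9600

13.96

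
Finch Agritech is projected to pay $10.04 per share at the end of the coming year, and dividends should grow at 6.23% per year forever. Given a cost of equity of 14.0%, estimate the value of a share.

$129.21

Gordon growth model: P₀ = D₁/(r − g), with D₁ = 10.04 given directly.
P₀ = 10.0400 / (0.14 − 0.0623) = 10.0400 / 0.0777 = 129.2149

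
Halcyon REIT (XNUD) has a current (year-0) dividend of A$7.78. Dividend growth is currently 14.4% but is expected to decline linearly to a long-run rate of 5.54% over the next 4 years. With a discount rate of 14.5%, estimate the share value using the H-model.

H-model: P₀ = D₀[(1+g_L) + H(g_S−g_L)]/(r−g_L), with H = 4/2 = 2.
P₀ = 7.78 × [(1+0.0554) + 2×(0.144−0.0554)] / (0.145−0.0554)
   = 7.78 × 1.2326 / 0.0896 = 107.0271

A$107.03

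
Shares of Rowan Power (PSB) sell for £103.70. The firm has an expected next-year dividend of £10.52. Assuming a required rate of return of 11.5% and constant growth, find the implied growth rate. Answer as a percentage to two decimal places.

From P₀ = D₁/(r − g), the implied growth is g = r − D₁/P₀.
g = 0.115 − 10.52/103.70 = 0.115 − 0.10145 = 0.01355

1.36%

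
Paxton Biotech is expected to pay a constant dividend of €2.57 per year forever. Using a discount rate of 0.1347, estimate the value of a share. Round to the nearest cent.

Zero-growth DDM (perpetuity): P₀ = D/r = 2.57 / 0.1347 = 19.0794

€19.08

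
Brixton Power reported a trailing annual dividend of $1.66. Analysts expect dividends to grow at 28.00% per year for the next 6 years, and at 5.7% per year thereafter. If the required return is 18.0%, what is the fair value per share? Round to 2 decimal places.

$36.61

Two-stage DDM. Project D₁…D_6 at 0.28, terminal growth 0.057, discount at r = 0.18.
D_1 = 2.1248
D_2 = 2.7197
D_3 = 3.4813
D_4 = 4.4560
D_5 = 5.7037
D_6 = 7.3008
Terminal value at t=6: TV = D_7/(r−g) = 7.7169/(0.18−0.057) = 62.7390
P₀ = 2.1248/(1+0.18)^1 + 2.7197/(1+0.18)^2 + 3.4813/(1+0.18)^3 + 4.4560/(1+0.18)^4 + 5.7037/(1+0.18)^5 + 7.3008/(1+0.18)^6 + 62.7390/(1+0.18)^6 = 36.6092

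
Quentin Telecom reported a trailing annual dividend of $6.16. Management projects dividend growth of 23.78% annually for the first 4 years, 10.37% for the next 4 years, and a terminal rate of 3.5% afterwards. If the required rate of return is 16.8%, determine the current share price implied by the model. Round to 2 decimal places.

$103.79

Three-stage DDM. Project D₁…D_8; terminal Gordon value at t=8 with g = 0.035; discount at r = 0.168.
D_1 = 7.6248
D_2 = 9.4380
D_3 = 11.6824
D_4 = 14.4605
D_5 = 15.9600
D_6 = 17.6151
D_7 = 19.4418
D_8 = 21.4579
TV_8 = 22.2089/(0.168−0.035) = 166.9842
P₀ = Σ Dₜ/(1+r)ᵗ + TV_8/(1+r)^8 = 103.7884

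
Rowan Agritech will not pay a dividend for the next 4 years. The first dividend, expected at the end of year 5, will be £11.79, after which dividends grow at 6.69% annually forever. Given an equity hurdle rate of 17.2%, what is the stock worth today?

Deferred-dividend DDM. At t=4 the remaining stream is a growing perpetuity with first payment D_5 = 11.79.
V_4 = D_5/(r−g) = 11.79/(0.172−0.0669) = 112.1789
P₀ = V_4/(1+r)^4 = 112.1789/(1+0.172)^4 = 59.4567

£59.46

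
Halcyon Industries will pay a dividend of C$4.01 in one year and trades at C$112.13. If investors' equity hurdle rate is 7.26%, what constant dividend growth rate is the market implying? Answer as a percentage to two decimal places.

3.68%

From P₀ = D₁/(r − g), the implied growth is g = r − D₁/P₀.
g = 0.0726 − 4.01/112.13 = 0.0726 − 0.03576 = 0.03684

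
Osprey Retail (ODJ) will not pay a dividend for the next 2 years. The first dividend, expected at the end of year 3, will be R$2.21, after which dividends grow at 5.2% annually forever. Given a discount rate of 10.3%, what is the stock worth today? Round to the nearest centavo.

Deferred-dividend DDM. At t=2 the remaining stream is a growing perpetuity with first payment D_3 = 2.21.
V_2 = D_3/(r−g) = 2.21/(0.103−0.052) = 43.3333
P₀ = V_2/(1+r)^2 = 43.3333/(1+0.103)^2 = 35.6181

R$35.62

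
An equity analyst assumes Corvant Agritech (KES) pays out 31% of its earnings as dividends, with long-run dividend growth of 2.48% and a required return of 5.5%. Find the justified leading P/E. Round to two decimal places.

Justified leading P/E = b/(r−g) = 0.31/(0.055−0.0248) = 10.2649

10.26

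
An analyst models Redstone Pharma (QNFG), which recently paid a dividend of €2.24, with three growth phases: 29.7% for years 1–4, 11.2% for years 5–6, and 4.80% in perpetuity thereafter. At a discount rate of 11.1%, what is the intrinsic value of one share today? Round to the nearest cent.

Three-stage DDM. Project D₁…D_6; terminal Gordon value at t=6 with g = 0.048; discount at r = 0.111.
D_1 = 2.9053
D_2 = 3.7681
D_3 = 4.8873
D_4 = 6.3388
D_5 = 7.0488
D_6 = 7.8382
TV_6 = 8.2145/(0.111−0.048) = 130.3882
P₀ = Σ Dₜ/(1+r)ᵗ + TV_6/(1+r)^6 = 91.0599

€91.06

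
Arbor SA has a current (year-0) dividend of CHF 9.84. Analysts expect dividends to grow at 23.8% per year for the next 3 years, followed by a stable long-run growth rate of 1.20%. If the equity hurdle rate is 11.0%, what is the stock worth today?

CHF 177.84

Two-stage DDM. Project D₁…D_3 at 0.238, terminal growth 0.012, discount at r = 0.11.
D_1 = 12.1819
D_2 = 15.0812
D_3 = 18.6705
Terminal value at t=3: TV = D_4/(r−g) = 18.8946/(0.11−0.012) = 192.8020
P₀ = 12.1819/(1+0.11)^1 + 15.0812/(1+0.11)^2 + 18.6705/(1+0.11)^3 + 192.8020/(1+0.11)^3 = 177.8418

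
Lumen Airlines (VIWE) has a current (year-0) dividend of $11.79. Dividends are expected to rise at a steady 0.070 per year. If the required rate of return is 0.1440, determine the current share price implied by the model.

$170.48

Gordon growth model: P₀ = D₁/(r − g). D₁ = 11.79 × (1 + 0.07) = 12.6153.
P₀ = 12.6153 / (0.144 − 0.07) = 12.6153 / 0.074 = 170.4770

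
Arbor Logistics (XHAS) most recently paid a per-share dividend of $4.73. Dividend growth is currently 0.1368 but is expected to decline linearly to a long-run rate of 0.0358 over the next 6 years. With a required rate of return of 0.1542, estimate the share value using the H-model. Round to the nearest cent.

$53.48

H-model: P₀ = D₀[(1+g_L) + H(g_S−g_L)]/(r−g_L), with H = 6/2 = 3.
P₀ = 4.73 × [(1+0.0358) + 3×(0.1368−0.0358)] / (0.1542−0.0358)
   = 4.73 × 1.3388 / 0.1184 = 53.4842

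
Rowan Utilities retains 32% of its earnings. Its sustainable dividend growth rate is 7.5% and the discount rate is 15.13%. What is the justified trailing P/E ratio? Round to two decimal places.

Payout ratio b = 1 − 0.32 = 0.68.
Justified trailing P/E = b(1+g)/(r−g) = 0.68×(1+0.075)/(0.1513−0.075) = 9.5806

9.58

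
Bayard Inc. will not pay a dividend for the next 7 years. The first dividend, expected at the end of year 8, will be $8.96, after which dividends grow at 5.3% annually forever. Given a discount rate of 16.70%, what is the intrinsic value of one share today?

Deferred-dividend DDM. At t=7 the remaining stream is a growing perpetuity with first payment D_8 = 8.96.
V_7 = D_8/(r−g) = 8.96/(0.167−0.053) = 78.5965
P₀ = V_7/(1+r)^7 = 78.5965/(1+0.167)^7 = 26.6629

$26.66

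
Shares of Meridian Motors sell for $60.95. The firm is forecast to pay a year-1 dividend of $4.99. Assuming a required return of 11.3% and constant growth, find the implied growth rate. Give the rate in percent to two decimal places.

3.11%

From P₀ = D₁/(r − g), the implied growth is g = r − D₁/P₀.
g = 0.113 − 4.99/60.95 = 0.113 − 0.08187 = 0.03113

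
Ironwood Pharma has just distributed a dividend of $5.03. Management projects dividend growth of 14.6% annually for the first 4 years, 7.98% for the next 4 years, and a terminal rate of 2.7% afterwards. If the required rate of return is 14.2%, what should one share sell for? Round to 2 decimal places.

$74.48

Three-stage DDM. Project D₁…D_8; terminal Gordon value at t=8 with g = 0.027; discount at r = 0.142.
D_1 = 5.7644
D_2 = 6.6060
D_3 = 7.5705
D_4 = 8.6757
D_5 = 9.3681
D_6 = 10.1156
D_7 = 10.9229
D_8 = 11.7945
TV_8 = 12.1130/(0.142−0.027) = 105.3301
P₀ = Σ Dₜ/(1+r)ᵗ + TV_8/(1+r)^8 = 74.4794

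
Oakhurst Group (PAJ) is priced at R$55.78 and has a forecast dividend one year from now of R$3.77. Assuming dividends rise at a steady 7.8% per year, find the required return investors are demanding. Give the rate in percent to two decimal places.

Rearranging the constant-growth DDM: r = D₁/P₀ + g.
r = 3.7700 / 55.78 + 0.078 = 0.06759 + 0.078 = 0.14559

14.56%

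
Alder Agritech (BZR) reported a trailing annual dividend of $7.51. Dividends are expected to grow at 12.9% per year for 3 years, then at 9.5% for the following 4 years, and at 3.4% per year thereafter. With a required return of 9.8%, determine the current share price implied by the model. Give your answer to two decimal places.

$186.73

Three-stage DDM. Project D₁…D_7; terminal Gordon value at t=7 with g = 0.034; discount at r = 0.098.
D_1 = 8.4788
D_2 = 9.5726
D_3 = 10.8074
D_4 = 11.8341
D_5 = 12.9584
D_6 = 14.1894
D_7 = 15.5374
TV_7 = 16.0657/(0.098−0.034) = 251.0261
P₀ = Σ Dₜ/(1+r)ᵗ + TV_7/(1+r)^7 = 186.7283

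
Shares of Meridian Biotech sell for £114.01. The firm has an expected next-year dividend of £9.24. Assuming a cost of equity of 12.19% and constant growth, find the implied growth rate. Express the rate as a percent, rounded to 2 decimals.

From P₀ = D₁/(r − g), the implied growth is g = r − D₁/P₀.
g = 0.1219 − 9.24/114.01 = 0.1219 − 0.08105 = 0.04085

4.09%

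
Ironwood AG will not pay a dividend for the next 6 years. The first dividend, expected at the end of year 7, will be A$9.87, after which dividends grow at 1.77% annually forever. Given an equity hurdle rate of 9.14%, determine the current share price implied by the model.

A$79.24

Deferred-dividend DDM. At t=6 the remaining stream is a growing perpetuity with first payment D_7 = 9.87.
V_6 = D_7/(r−g) = 9.87/(0.0914−0.0177) = 133.9213
P₀ = V_6/(1+r)^6 = 133.9213/(1+0.0914)^6 = 79.2403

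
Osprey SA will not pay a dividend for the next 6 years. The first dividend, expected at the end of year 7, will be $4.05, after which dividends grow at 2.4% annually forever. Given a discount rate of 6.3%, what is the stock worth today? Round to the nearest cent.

$71.98

Deferred-dividend DDM. At t=6 the remaining stream is a growing perpetuity with first payment D_7 = 4.05.
V_6 = D_7/(r−g) = 4.05/(0.063−0.024) = 103.8462
P₀ = V_6/(1+r)^6 = 103.8462/(1+0.063)^6 = 71.9765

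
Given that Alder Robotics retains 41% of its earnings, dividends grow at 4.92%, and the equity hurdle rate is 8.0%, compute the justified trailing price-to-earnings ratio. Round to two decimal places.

Payout ratio b = 1 − 0.41 = 0.59.
Justified trailing P/E = b(1+g)/(r−g) = 0.59×(1+0.0492)/(0.08−0.0492) = 20.0983

20.10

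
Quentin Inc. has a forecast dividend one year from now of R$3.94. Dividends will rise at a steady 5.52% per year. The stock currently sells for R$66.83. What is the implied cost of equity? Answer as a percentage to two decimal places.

Rearranging the constant-growth DDM: r = D₁/P₀ + g.
r = 3.9400 / 66.83 + 0.0552 = 0.05896 + 0.0552 = 0.11416

11.42%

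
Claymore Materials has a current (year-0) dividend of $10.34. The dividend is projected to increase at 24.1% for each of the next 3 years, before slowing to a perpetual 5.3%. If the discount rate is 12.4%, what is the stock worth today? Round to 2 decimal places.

Two-stage DDM. Project D₁…D_3 at 0.241, terminal growth 0.053, discount at r = 0.124.
D_1 = 12.8319
D_2 = 15.9244
D_3 = 19.7622
Terminal value at t=3: TV = D_4/(r−g) = 20.8096/(0.124−0.053) = 293.0933
P₀ = 12.8319/(1+0.124)^1 + 15.9244/(1+0.124)^2 + 19.7622/(1+0.124)^3 + 293.0933/(1+0.124)^3 = 244.3364

$244.34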